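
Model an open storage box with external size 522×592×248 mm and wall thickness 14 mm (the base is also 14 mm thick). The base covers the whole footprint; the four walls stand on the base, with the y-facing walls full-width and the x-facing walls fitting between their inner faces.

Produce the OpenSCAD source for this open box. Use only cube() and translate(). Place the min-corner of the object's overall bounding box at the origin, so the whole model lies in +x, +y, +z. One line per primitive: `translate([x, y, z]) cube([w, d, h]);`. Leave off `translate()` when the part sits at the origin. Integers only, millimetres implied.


cube([522, 592, 14]);
translate([0, 0, 14]) cube([522, 14, 234]);
translate([0, 578, 14]) cube([522, 14, 234]);
translate([0, 14, 14]) cube([14, 564, 234]);
translate([508, 14, 14]) cube([14, 564, 234]);


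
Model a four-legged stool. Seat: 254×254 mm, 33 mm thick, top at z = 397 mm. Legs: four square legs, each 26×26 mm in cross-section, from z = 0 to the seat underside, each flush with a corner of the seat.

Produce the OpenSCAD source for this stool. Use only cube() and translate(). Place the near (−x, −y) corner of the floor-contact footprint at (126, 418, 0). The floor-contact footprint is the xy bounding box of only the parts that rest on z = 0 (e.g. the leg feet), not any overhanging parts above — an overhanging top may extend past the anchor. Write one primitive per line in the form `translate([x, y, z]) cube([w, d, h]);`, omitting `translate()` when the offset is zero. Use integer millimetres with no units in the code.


// leg_h = 397 - 33 = 364
translate([126, 418, 364]) cube([254, 254, 33]);
translate([126, 418, 0]) cube([26, 26, 364]);
translate([354, 418, 0]) cube([26, 26, 364]);
translate([126, 646, 0]) cube([26, 26, 364]);
translate([354, 646, 0]) cube([26, 26, 364]);


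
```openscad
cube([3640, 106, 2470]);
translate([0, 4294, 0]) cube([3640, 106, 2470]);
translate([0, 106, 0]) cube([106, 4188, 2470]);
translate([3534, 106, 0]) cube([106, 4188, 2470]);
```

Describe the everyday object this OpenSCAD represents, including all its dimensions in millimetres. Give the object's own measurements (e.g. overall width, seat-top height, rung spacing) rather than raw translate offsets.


The wall frame of a small rectangular building: four walls, each 2470 mm tall and 106 mm thick, enclosing a footprint 3640 mm (x) by 4400 mm (y) outside-to-outside, with no floor or roof. The front and back walls (the −y and +y sides) span the full width; the two side walls fit between them.


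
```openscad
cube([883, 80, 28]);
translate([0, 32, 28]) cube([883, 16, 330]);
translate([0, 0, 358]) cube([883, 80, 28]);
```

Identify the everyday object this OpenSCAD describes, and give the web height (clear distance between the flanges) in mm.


An I-beam. The web height is 330 mm.

Two wide flanges with a thin centred web — an I-beam. Overall 386 mm minus two 28 mm flanges gives a web of 386 − 2·28 = 330 mm.


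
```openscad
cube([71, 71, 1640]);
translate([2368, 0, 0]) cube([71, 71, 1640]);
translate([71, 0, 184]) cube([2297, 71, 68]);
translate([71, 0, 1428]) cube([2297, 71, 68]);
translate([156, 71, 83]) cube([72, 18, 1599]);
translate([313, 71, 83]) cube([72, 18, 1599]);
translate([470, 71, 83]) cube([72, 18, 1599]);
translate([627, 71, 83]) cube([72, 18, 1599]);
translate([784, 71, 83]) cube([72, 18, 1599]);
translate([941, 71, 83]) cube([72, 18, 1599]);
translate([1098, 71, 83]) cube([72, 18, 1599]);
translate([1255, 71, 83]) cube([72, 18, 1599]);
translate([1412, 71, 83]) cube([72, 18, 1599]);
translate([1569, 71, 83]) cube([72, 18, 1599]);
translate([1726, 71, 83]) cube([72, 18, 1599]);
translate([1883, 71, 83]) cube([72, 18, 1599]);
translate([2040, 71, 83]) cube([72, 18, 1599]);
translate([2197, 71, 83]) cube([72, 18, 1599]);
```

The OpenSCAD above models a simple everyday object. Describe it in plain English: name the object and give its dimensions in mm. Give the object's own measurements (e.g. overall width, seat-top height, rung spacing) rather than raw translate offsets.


A fence section. Two 71×71 mm posts, 1640 mm tall, stand on the floor with a clear span of 2297 mm between their inner faces. Two horizontal rails of 71×68 mm section span the gap between the posts with their undersides at z = 184 mm and z = 1428 mm, flush with the posts' −y face. 14 pickets, each 72 mm wide, 18 mm thick and 1599 mm tall, are fixed to the +y face of the rails with their bottoms at z = 83 mm, spaced across the span with a 85 mm gap after the −x post and between neighbouring pickets, with 99 mm left before the +x post.


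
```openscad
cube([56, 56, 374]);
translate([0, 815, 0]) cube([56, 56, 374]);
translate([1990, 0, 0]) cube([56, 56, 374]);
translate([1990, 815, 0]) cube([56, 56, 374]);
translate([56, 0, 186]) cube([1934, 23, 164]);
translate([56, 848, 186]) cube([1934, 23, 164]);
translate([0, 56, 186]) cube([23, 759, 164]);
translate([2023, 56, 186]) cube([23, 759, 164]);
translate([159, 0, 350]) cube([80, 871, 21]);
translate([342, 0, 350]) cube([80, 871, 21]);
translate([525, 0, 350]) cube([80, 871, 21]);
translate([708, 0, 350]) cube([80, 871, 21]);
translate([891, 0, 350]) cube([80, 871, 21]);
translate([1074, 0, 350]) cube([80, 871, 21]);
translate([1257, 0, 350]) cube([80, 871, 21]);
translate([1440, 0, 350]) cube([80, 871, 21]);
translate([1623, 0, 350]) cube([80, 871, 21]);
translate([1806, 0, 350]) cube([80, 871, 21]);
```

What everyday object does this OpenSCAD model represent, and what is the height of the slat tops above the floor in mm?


A bed frame. The slat-top height is 371 mm.

Four posts, four rails, and a row of slats — a bed frame. Slats sit on the rails at z = 186 + 164 = 350; with slat thickness 21, the top is 371 mm.


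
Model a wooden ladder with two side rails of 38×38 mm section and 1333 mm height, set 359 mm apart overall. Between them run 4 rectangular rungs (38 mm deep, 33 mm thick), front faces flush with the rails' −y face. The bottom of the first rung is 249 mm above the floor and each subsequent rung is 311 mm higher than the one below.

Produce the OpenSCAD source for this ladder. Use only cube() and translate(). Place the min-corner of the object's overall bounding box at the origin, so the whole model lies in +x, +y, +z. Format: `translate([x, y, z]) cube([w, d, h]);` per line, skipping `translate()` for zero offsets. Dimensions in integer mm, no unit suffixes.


cube([38, 38, 1333]);
translate([321, 0, 0]) cube([38, 38, 1333]);
translate([38, 0, 249]) cube([283, 38, 33]);
translate([38, 0, 560]) cube([283, 38, 33]);
translate([38, 0, 871]) cube([283, 38, 33]);
translate([38, 0, 1182]) cube([283, 38, 33]);


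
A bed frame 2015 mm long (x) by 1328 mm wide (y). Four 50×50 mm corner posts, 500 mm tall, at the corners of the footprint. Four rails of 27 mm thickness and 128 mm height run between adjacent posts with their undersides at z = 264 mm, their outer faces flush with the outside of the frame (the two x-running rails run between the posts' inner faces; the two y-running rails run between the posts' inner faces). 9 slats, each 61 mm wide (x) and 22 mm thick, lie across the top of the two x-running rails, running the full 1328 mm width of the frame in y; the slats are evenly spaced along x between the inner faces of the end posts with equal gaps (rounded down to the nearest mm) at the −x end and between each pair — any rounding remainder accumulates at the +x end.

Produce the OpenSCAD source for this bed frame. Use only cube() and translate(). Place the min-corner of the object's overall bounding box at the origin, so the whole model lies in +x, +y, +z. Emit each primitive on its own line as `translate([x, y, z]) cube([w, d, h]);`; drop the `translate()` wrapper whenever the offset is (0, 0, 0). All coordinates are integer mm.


cube([50, 50, 500]);
translate([0, 1278, 0]) cube([50, 50, 500]);
translate([1965, 0, 0]) cube([50, 50, 500]);
translate([1965, 1278, 0]) cube([50, 50, 500]);
translate([50, 0, 264]) cube([1915, 27, 128]);
translate([50, 1301, 264]) cube([1915, 27, 128]);
translate([0, 50, 264]) cube([27, 1228, 128]);
translate([1988, 50, 264]) cube([27, 1228, 128]);
translate([186, 0, 392]) cube([61, 1328, 22]);
translate([383, 0, 392]) cube([61, 1328, 22]);
translate([580, 0, 392]) cube([61, 1328, 22]);
translate([777, 0, 392]) cube([61, 1328, 22]);
translate([974, 0, 392]) cube([61, 1328, 22]);
translate([1171, 0, 392]) cube([61, 1328, 22]);
translate([1368, 0, 392]) cube([61, 1328, 22]);
translate([1565, 0, 392]) cube([61, 1328, 22]);
translate([1762, 0, 392]) cube([61, 1328, 22]);


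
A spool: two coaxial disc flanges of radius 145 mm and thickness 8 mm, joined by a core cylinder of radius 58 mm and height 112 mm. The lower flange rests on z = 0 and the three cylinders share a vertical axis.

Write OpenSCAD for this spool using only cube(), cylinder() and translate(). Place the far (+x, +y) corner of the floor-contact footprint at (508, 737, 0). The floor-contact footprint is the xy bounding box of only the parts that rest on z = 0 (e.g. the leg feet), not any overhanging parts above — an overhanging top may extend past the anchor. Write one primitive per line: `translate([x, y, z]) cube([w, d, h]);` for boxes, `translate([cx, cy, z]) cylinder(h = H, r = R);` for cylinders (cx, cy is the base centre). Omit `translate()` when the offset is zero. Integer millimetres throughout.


translate([363, 592, 0]) cylinder(h = 8, r = 145);
translate([363, 592, 8]) cylinder(h = 112, r = 58);
translate([363, 592, 120]) cylinder(h = 8, r = 145);


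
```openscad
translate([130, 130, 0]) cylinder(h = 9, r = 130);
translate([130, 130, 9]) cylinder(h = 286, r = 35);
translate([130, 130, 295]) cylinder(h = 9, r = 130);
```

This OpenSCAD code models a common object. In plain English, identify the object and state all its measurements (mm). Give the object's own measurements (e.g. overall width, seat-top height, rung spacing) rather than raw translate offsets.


A spool: two coaxial disc flanges of radius 130 mm and thickness 9 mm, joined by a core cylinder of radius 35 mm and height 286 mm. The lower flange rests on z = 0 and the three cylinders share a vertical axis.


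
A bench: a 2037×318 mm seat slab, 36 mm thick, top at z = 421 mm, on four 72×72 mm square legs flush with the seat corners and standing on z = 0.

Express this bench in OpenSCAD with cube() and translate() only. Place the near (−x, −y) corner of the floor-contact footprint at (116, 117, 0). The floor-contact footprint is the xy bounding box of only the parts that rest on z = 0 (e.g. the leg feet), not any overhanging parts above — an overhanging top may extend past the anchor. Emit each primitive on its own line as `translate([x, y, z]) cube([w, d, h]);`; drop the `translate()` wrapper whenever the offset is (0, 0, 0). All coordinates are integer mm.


// leg_h = 421 − 36 = 385
translate([116, 117, 385]) cube([2037, 318, 36]);
translate([116, 117, 0]) cube([72, 72, 385]);
translate([116, 363, 0]) cube([72, 72, 385]);
translate([2081, 117, 0]) cube([72, 72, 385]);
translate([2081, 363, 0]) cube([72, 72, 385]);


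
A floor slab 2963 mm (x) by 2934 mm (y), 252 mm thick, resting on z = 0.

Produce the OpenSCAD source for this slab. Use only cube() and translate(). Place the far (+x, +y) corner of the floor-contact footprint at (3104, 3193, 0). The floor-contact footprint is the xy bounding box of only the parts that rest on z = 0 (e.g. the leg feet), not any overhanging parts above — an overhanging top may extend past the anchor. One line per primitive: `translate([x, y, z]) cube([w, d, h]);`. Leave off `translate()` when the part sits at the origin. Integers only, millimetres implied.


translate([141, 259, 0]) cube([2963, 2934, 252]);


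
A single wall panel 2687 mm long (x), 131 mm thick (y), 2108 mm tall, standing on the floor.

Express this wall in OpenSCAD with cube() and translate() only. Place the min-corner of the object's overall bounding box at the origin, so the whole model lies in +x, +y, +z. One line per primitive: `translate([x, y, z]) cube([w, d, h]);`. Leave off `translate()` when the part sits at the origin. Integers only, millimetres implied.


cube([2687, 131, 2108]);


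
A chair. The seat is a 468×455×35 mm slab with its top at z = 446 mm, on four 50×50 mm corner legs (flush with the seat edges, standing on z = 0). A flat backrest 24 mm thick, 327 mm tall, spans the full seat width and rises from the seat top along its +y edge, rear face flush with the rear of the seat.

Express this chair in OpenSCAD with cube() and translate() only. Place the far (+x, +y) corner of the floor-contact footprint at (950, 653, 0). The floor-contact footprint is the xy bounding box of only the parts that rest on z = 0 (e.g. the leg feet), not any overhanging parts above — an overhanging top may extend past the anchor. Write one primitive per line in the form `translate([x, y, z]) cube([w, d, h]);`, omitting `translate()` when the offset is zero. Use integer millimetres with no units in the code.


translate([482, 198, 411]) cube([468, 455, 35]);
translate([482, 198, 0]) cube([50, 50, 411]);
translate([900, 198, 0]) cube([50, 50, 411]);
translate([482, 603, 0]) cube([50, 50, 411]);
translate([900, 603, 0]) cube([50, 50, 411]);
translate([482, 629, 446]) cube([468, 24, 327]);


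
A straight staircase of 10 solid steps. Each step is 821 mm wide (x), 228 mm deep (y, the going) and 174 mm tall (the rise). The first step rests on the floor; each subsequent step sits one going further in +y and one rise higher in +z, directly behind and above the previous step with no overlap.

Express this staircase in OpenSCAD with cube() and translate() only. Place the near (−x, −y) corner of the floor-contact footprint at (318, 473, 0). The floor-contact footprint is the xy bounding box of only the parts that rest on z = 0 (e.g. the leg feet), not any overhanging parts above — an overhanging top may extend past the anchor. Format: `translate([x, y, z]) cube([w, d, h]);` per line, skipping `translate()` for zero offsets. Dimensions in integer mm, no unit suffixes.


translate([318, 473, 0]) cube([821, 228, 174]);
translate([318, 701, 174]) cube([821, 228, 174]);
translate([318, 929, 348]) cube([821, 228, 174]);
translate([318, 1157, 522]) cube([821, 228, 174]);
translate([318, 1385, 696]) cube([821, 228, 174]);
translate([318, 1613, 870]) cube([821, 228, 174]);
translate([318, 1841, 1044]) cube([821, 228, 174]);
translate([318, 2069, 1218]) cube([821, 228, 174]);
translate([318, 2297, 1392]) cube([821, 228, 174]);
translate([318, 2525, 1566]) cube([821, 228, 174]);


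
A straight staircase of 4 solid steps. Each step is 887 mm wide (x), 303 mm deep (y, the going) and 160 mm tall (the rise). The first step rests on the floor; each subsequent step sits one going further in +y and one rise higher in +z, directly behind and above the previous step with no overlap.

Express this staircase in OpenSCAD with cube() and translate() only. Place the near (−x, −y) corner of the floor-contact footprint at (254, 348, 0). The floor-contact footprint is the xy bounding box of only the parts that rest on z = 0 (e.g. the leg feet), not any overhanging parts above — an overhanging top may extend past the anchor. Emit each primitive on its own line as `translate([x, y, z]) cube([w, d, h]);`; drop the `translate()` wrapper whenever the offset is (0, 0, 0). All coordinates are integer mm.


translate([254, 348, 0]) cube([887, 303, 160]);
translate([254, 651, 160]) cube([887, 303, 160]);
translate([254, 954, 320]) cube([887, 303, 160]);
translate([254, 1257, 480]) cube([887, 303, 160]);


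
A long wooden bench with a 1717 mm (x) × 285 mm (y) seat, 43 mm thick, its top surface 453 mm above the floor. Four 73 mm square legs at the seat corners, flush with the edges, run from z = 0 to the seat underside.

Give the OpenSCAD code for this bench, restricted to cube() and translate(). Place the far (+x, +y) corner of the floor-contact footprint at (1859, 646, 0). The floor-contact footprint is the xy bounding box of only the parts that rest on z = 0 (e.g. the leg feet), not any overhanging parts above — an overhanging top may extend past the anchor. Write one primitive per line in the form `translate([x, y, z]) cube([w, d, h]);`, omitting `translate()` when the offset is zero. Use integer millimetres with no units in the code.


translate([142, 361, 410]) cube([1717, 285, 43]);
translate([142, 361, 0]) cube([73, 73, 410]);
translate([142, 573, 0]) cube([73, 73, 410]);
translate([1786, 361, 0]) cube([73, 73, 410]);
translate([1786, 573, 0]) cube([73, 73, 410]);


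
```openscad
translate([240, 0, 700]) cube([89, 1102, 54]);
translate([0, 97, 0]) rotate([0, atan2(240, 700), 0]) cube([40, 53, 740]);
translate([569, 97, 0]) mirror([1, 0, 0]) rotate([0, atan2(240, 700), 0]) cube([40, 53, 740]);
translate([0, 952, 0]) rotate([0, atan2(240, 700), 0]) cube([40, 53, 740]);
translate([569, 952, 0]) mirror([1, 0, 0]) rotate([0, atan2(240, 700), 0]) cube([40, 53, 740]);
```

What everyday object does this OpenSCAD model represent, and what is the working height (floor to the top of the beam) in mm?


A sawhorse. The overall height is 754 mm.

A beam across two mirrored pairs of raked legs — a sawhorse. The beam's underside is at z = 700 (matching the legs' vertical rise in atan2(240, 700)) and the beam is 54 mm tall, so its top is at 700 + 54 = 754 mm. The raked legs top out at the beam's underside, so that is the highest point.


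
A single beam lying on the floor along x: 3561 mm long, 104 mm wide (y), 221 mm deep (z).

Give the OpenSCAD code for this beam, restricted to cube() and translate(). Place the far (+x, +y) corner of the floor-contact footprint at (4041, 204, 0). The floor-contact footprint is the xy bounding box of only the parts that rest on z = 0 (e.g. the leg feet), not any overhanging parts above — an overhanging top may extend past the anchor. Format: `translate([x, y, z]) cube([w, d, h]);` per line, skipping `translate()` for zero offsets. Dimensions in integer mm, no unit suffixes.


translate([480, 100, 0]) cube([3561, 104, 221]);


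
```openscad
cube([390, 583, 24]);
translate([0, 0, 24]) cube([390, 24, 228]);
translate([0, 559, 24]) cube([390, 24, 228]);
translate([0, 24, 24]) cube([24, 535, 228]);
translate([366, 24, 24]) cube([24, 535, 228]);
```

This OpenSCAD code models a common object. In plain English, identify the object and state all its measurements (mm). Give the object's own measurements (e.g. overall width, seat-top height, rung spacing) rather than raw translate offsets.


An open-topped rectangular box: outside dimensions 390×583×252 mm, with a uniform wall and base thickness of 24 mm. The base is a full 390×583 slab on the floor; four walls sit on top of the base. The front and back walls (the −y and +y sides) span the full width; the two side walls fit between them.


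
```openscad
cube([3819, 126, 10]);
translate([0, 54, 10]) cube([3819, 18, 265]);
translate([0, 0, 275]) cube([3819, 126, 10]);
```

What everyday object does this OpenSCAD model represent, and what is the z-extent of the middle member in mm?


An I-beam. The web height is 265 mm.

Two wide flanges with a thin centred web — an I-beam. Overall 285 mm minus two 10 mm flanges gives a web of 285 − 2·10 = 265 mm.


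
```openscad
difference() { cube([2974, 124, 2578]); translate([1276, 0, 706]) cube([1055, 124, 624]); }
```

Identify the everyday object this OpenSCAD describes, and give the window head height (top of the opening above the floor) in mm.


A wall with a window opening. The window head height is 1330 mm.

A wall with a rectangular opening subtracted — a window. Sill at z = 706, opening 624 mm tall, so the head is at 706 + 624 = 1330 mm.


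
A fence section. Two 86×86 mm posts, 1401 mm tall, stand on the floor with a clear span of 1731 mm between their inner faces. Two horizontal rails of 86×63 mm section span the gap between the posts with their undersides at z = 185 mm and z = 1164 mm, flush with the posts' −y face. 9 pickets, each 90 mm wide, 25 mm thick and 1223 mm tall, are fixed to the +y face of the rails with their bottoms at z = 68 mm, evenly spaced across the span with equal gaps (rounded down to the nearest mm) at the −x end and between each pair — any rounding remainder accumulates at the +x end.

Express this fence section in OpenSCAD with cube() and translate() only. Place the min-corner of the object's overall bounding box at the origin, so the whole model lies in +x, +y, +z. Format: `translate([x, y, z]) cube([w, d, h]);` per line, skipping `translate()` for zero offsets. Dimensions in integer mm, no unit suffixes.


cube([86, 86, 1401]);
translate([1817, 0, 0]) cube([86, 86, 1401]);
translate([86, 0, 185]) cube([1731, 86, 63]);
translate([86, 0, 1164]) cube([1731, 86, 63]);
translate([178, 86, 68]) cube([90, 25, 1223]);
translate([360, 86, 68]) cube([90, 25, 1223]);
translate([542, 86, 68]) cube([90, 25, 1223]);
translate([724, 86, 68]) cube([90, 25, 1223]);
translate([906, 86, 68]) cube([90, 25, 1223]);
translate([1088, 86, 68]) cube([90, 25, 1223]);
translate([1270, 86, 68]) cube([90, 25, 1223]);
translate([1452, 86, 68]) cube([90, 25, 1223]);
translate([1634, 86, 68]) cube([90, 25, 1223]);


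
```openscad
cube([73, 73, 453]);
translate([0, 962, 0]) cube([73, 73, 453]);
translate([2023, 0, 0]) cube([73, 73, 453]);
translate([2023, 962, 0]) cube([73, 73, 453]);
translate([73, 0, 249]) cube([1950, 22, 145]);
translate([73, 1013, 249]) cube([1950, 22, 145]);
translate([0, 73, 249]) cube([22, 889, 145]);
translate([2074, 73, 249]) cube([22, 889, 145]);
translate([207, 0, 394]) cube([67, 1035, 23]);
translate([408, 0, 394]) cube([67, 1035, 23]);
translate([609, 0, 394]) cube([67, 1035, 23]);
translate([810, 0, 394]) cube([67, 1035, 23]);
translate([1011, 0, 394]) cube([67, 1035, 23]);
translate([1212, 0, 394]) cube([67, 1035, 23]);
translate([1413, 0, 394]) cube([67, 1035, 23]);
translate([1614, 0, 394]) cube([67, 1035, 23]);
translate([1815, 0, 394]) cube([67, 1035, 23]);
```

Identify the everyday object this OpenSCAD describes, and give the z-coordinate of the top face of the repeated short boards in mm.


A bed frame. The slat-top height is 417 mm.

Four posts, four rails, and a row of slats — a bed frame. Slats sit on the rails at z = 249 + 145 = 394; with slat thickness 23, the top is 417 mm.


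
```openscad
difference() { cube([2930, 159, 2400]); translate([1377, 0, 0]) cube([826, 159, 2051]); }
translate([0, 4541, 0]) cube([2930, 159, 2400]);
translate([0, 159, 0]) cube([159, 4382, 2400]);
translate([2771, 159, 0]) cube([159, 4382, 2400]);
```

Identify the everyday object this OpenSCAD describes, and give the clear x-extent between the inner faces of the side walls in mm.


A single room. The interior width is 2612 mm.

Four walls enclosing a rectangle with a door in the front wall — a room. Outside width 2930 minus two 159 mm walls gives 2612 mm.


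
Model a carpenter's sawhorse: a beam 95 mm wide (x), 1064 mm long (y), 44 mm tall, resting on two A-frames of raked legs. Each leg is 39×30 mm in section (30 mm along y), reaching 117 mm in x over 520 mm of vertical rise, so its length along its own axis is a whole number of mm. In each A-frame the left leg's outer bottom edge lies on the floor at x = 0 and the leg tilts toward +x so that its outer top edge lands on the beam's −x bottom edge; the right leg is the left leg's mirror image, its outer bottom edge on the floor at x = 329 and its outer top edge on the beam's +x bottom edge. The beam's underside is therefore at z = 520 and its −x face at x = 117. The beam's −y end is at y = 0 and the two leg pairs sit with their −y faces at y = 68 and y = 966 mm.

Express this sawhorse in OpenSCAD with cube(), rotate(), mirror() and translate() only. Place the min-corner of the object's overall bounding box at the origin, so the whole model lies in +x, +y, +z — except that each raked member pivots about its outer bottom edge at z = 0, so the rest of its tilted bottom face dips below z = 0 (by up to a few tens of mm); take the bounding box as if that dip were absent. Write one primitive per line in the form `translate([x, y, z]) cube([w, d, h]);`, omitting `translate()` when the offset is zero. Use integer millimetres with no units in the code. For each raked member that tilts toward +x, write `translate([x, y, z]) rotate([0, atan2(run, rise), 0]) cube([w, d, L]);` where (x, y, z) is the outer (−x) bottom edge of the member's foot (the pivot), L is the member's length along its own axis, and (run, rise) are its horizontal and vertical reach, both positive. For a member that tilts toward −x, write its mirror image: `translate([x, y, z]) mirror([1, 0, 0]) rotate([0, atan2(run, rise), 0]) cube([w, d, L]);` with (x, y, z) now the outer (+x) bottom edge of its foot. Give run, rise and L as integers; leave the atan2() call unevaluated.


translate([117, 0, 520]) cube([95, 1064, 44]);
translate([0, 68, 0]) rotate([0, atan2(117, 520), 0]) cube([39, 30, 533]);
translate([329, 68, 0]) mirror([1, 0, 0]) rotate([0, atan2(117, 520), 0]) cube([39, 30, 533]);
translate([0, 966, 0]) rotate([0, atan2(117, 520), 0]) cube([39, 30, 533]);
translate([329, 966, 0]) mirror([1, 0, 0]) rotate([0, atan2(117, 520), 0]) cube([39, 30, 533]);


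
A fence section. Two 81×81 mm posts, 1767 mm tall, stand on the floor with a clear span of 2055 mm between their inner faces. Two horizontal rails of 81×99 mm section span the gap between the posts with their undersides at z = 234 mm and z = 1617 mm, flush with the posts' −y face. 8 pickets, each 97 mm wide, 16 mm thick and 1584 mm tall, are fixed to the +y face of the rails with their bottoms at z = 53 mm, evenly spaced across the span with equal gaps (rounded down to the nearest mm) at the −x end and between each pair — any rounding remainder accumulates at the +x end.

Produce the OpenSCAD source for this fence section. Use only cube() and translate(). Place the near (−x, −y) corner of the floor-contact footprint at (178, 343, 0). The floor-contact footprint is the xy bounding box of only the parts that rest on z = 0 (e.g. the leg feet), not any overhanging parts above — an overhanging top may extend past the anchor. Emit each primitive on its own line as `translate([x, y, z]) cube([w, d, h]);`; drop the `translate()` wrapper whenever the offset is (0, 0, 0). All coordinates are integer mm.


translate([178, 343, 0]) cube([81, 81, 1767]);
translate([2314, 343, 0]) cube([81, 81, 1767]);
translate([259, 343, 234]) cube([2055, 81, 99]);
translate([259, 343, 1617]) cube([2055, 81, 99]);
translate([401, 424, 53]) cube([97, 16, 1584]);
translate([640, 424, 53]) cube([97, 16, 1584]);
translate([879, 424, 53]) cube([97, 16, 1584]);
translate([1118, 424, 53]) cube([97, 16, 1584]);
translate([1357, 424, 53]) cube([97, 16, 1584]);
translate([1596, 424, 53]) cube([97, 16, 1584]);
translate([1835, 424, 53]) cube([97, 16, 1584]);
translate([2074, 424, 53]) cube([97, 16, 1584]);


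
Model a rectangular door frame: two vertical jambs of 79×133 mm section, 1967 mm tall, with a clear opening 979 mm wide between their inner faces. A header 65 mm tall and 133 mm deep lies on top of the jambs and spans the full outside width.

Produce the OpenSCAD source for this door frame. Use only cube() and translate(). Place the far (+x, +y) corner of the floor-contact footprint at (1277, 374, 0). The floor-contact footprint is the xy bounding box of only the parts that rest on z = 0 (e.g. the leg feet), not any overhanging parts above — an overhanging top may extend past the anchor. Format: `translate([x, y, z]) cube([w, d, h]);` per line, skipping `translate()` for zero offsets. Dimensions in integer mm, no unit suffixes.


translate([140, 241, 0]) cube([79, 133, 1967]);
translate([1198, 241, 0]) cube([79, 133, 1967]);
translate([140, 241, 1967]) cube([1137, 133, 65]);


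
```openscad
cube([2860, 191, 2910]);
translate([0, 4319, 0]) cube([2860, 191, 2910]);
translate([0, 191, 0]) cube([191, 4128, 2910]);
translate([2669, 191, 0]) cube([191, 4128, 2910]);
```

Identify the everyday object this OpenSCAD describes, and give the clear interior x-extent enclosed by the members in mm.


A house (or room) frame. The interior width is 2478 mm.

Four 2910 mm walls enclosing a rectangle with no floor or roof — a room or house frame. Outside width is 2860 mm and wall thickness is 191 mm, so the interior width is 2860 − 2 × 191 = 2478 mm.


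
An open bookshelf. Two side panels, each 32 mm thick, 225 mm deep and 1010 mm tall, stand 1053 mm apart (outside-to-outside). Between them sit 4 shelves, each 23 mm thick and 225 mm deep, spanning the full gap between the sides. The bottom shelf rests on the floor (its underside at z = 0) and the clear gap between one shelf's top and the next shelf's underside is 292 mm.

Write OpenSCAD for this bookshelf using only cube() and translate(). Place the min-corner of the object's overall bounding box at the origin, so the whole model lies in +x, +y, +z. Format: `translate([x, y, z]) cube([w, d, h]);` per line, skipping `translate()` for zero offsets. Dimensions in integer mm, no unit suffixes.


cube([32, 225, 1010]);
translate([1021, 0, 0]) cube([32, 225, 1010]);
translate([32, 0, 0]) cube([989, 225, 23]);
translate([32, 0, 315]) cube([989, 225, 23]);
translate([32, 0, 630]) cube([989, 225, 23]);
translate([32, 0, 945]) cube([989, 225, 23]);


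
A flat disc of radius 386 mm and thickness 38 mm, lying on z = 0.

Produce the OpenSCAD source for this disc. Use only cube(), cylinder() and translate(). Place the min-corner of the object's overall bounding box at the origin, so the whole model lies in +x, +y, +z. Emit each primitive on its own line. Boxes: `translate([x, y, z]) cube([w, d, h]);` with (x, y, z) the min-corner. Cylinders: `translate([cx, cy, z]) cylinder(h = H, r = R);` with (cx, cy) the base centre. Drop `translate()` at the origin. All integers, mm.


translate([386, 386, 0]) cylinder(h = 38, r = 386);


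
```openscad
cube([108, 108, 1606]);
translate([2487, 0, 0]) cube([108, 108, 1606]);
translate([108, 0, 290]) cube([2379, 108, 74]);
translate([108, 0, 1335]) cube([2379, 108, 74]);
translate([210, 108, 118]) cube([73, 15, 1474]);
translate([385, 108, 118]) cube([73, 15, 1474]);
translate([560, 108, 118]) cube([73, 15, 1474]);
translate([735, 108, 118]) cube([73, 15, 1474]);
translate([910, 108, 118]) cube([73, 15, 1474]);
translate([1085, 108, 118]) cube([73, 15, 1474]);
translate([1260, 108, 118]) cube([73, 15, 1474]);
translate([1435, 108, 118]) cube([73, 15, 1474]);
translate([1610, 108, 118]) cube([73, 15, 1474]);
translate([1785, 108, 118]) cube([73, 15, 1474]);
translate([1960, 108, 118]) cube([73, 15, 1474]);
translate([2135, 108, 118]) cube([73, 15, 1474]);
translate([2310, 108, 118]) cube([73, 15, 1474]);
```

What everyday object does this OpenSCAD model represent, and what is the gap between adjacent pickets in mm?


A fence section. The picket gap is 102 mm.

Two posts, two rails, 13 pickets — a fence section. Span 2379 mm holds 13 pickets of 73 mm with 14 equal gaps: ⌊(2379 − 13·73) / 14⌋ = 102 mm.


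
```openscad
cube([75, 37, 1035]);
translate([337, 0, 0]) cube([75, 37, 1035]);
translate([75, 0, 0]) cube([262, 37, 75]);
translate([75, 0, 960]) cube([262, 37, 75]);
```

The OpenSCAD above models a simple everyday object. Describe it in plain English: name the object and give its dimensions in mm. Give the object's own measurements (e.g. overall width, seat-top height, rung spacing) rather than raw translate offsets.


A rectangular picture frame lying in the x–z plane (depth along y). The opening is 262 mm wide (x) by 885 mm tall (z), surrounded by a border 75 mm wide on all four sides. The frame is 37 mm deep and is made of two full-height vertical stiles with two horizontal rails fitted between them.


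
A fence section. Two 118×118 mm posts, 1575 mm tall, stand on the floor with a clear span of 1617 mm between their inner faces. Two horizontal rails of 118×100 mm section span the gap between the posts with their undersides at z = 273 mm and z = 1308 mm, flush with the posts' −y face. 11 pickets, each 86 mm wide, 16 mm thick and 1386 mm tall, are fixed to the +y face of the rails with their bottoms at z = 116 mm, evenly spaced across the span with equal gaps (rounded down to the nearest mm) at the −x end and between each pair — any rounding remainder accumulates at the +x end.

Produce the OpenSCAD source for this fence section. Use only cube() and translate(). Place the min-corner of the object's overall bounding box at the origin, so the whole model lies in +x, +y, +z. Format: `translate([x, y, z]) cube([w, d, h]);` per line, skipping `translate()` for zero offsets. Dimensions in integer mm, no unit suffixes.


cube([118, 118, 1575]);
translate([1735, 0, 0]) cube([118, 118, 1575]);
translate([118, 0, 273]) cube([1617, 118, 100]);
translate([118, 0, 1308]) cube([1617, 118, 100]);
translate([173, 118, 116]) cube([86, 16, 1386]);
translate([314, 118, 116]) cube([86, 16, 1386]);
translate([455, 118, 116]) cube([86, 16, 1386]);
translate([596, 118, 116]) cube([86, 16, 1386]);
translate([737, 118, 116]) cube([86, 16, 1386]);
translate([878, 118, 116]) cube([86, 16, 1386]);
translate([1019, 118, 116]) cube([86, 16, 1386]);
translate([1160, 118, 116]) cube([86, 16, 1386]);
translate([1301, 118, 116]) cube([86, 16, 1386]);
translate([1442, 118, 116]) cube([86, 16, 1386]);
translate([1583, 118, 116]) cube([86, 16, 1386]);


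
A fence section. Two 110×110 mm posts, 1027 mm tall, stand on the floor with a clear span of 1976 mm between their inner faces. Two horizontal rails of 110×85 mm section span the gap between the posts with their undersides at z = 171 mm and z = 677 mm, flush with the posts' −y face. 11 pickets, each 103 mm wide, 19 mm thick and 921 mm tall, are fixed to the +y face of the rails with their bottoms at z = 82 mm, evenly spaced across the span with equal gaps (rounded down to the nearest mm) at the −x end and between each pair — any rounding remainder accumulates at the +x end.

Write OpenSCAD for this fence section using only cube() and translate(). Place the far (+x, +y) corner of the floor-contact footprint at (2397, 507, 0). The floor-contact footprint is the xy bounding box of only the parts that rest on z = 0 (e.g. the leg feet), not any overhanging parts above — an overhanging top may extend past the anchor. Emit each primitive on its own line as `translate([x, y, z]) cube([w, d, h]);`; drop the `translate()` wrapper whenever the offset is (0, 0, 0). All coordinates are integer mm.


translate([201, 397, 0]) cube([110, 110, 1027]);
translate([2287, 397, 0]) cube([110, 110, 1027]);
translate([311, 397, 171]) cube([1976, 110, 85]);
translate([311, 397, 677]) cube([1976, 110, 85]);
translate([381, 507, 82]) cube([103, 19, 921]);
translate([554, 507, 82]) cube([103, 19, 921]);
translate([727, 507, 82]) cube([103, 19, 921]);
translate([900, 507, 82]) cube([103, 19, 921]);
translate([1073, 507, 82]) cube([103, 19, 921]);
translate([1246, 507, 82]) cube([103, 19, 921]);
translate([1419, 507, 82]) cube([103, 19, 921]);
translate([1592, 507, 82]) cube([103, 19, 921]);
translate([1765, 507, 82]) cube([103, 19, 921]);
translate([1938, 507, 82]) cube([103, 19, 921]);
translate([2111, 507, 82]) cube([103, 19, 921]);


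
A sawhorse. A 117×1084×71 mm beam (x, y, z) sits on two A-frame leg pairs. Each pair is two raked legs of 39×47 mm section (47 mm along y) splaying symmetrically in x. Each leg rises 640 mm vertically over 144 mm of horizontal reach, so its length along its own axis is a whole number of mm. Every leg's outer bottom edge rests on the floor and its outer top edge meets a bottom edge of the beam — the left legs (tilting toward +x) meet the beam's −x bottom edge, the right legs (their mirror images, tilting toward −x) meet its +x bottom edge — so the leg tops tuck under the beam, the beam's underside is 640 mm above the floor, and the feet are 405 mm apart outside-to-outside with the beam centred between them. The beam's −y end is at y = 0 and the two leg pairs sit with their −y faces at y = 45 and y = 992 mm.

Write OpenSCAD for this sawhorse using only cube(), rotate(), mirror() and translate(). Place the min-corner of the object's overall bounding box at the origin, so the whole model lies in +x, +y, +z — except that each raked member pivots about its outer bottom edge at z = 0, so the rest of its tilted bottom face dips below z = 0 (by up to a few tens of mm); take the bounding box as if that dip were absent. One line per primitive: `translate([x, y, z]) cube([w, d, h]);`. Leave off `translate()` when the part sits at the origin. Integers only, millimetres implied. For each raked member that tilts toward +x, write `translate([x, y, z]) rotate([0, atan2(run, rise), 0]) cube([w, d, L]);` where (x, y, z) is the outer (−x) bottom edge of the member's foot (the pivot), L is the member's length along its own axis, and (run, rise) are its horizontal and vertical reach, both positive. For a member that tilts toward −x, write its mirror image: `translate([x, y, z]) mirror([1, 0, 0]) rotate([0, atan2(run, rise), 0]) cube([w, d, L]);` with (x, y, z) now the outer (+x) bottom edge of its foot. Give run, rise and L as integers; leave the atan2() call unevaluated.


// leg length = √(144² + 640²) = 656
// right-leg outer foot x = 2·144 + 117 = 405
// beam min-corner = (144, 0, 640)
translate([144, 0, 640]) cube([117, 1084, 71]);
translate([0, 45, 0]) rotate([0, atan2(144, 640), 0]) cube([39, 47, 656]);
translate([405, 45, 0]) mirror([1, 0, 0]) rotate([0, atan2(144, 640), 0]) cube([39, 47, 656]);
translate([0, 992, 0]) rotate([0, atan2(144, 640), 0]) cube([39, 47, 656]);
translate([405, 992, 0]) mirror([1, 0, 0]) rotate([0, atan2(144, 640), 0]) cube([39, 47, 656]);


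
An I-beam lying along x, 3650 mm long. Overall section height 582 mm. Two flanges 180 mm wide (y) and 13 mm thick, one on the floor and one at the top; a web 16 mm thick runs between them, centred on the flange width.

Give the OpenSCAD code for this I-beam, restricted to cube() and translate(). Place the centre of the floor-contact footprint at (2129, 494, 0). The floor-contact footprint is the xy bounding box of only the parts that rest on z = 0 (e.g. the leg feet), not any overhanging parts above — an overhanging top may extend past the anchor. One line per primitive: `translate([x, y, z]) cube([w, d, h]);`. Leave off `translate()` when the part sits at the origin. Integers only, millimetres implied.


translate([304, 404, 0]) cube([3650, 180, 13]);
translate([304, 486, 13]) cube([3650, 16, 556]);
translate([304, 404, 569]) cube([3650, 180, 13]);


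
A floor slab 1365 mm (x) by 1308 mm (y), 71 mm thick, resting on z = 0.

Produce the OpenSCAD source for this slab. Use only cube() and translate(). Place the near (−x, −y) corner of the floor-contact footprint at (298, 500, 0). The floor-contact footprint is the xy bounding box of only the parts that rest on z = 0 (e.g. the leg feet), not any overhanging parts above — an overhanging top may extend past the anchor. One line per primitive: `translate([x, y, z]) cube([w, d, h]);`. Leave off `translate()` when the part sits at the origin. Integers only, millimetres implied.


translate([298, 500, 0]) cube([1365, 1308, 71]);


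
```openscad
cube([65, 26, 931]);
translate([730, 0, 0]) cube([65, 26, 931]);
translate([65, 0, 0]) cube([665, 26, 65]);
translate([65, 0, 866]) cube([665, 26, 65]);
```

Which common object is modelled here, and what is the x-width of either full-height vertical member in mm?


A picture frame. The border width is 65 mm.

Four thin pieces enclosing a rectangular opening — a picture frame. The two full-height stiles are 931 mm tall; the top rail sits at z = 866 and is 65 mm tall, so the border above the opening is 931 − 866 = 65 mm, matching the stile x-width.


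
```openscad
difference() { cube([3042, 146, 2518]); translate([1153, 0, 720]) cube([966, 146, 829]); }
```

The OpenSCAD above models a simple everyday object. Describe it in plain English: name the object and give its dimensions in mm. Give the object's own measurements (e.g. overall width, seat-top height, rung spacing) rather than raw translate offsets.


A wall 3042 mm long (x), 146 mm thick (y), 2518 mm tall, with a rectangular window opening cut through it. The opening is 966 mm wide and 829 mm tall; its sill is at z = 720 mm and its near (−x) edge is 1153 mm from the wall's −x end. The opening passes through the full wall thickness.
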